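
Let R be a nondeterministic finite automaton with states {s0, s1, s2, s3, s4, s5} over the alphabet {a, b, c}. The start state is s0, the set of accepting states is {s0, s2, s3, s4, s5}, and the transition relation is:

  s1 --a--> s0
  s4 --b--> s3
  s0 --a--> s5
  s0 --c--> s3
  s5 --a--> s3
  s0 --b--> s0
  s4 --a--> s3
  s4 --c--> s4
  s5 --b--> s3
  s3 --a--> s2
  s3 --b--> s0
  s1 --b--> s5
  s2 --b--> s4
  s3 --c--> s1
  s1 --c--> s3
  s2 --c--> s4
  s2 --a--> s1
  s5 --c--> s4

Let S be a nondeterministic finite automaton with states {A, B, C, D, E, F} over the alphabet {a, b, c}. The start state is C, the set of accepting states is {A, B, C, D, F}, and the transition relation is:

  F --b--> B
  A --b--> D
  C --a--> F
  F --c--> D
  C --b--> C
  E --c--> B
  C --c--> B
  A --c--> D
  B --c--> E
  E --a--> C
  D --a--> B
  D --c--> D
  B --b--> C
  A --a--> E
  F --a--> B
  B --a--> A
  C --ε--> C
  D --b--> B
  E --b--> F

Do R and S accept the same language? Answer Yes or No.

Yes

Exploring the product automaton R × S from the start pair (s0, C), following both machines on each input symbol, reaches 6 state pairs: (s0, C), (s5, F), (s3, B), (s4, D), (s2, A), (s1, E).
R accepts in {s0, s2, s3, s4, s5} and S accepts in {A, B, C, D, F}. In every reachable pair the two components are either both accepting — (s0, C), (s5, F), (s3, B), (s4, D), (s2, A) — or both non-accepting, so no string is accepted by exactly one of the machines: L(R) \ L(S) and L(S) \ L(R) are both empty.
Hence every string is accepted by R iff it is accepted by S, and the two languages coincide.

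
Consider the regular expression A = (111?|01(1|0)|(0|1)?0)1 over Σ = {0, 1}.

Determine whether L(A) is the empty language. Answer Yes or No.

The string 01 matches the expression, so it belongs to L(A).
Since L(A) contains at least one string, it is not empty.

No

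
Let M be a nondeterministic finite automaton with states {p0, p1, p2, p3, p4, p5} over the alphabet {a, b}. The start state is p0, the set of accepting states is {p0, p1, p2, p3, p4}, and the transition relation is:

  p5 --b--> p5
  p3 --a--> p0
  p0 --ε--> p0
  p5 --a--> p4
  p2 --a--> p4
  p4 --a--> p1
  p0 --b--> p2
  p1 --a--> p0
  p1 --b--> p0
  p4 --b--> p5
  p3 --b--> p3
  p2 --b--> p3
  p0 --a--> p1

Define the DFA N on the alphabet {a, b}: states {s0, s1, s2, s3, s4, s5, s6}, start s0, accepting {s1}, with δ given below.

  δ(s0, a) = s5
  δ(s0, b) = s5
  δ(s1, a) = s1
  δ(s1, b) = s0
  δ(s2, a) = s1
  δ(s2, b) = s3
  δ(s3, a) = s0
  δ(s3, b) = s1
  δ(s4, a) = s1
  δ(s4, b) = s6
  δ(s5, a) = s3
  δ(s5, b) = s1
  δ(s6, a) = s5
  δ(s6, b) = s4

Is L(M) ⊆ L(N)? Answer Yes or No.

No

The empty string ε is in L(M) but not in L(N).
So L(M) ⊄ L(N).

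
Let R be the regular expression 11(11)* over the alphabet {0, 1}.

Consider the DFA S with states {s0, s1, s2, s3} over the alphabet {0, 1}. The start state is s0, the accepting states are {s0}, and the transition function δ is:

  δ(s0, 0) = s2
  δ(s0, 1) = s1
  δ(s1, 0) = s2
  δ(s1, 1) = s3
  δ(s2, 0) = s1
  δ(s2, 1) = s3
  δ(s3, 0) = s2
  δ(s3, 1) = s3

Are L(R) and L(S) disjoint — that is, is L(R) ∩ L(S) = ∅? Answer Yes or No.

Yes

Converting the expression R to a DFA (subset construction, then merging equivalent states) gives the minimal DFA with states {r0, r1, r2, r3}, start state r0, accepting states {r3} and transitions r0: 0→r1, 1→r2; r1: 0→r1, 1→r1; r2: 0→r1, 1→r3; r3: 0→r1, 1→r2.
Exploring the product automaton R × S from the start pair (r0, s0), following both machines on each input symbol, reaches 7 state pairs: (r0, s0), (r1, s2), (r2, s1), (r1, s1), (r1, s3), (r3, s3), (r2, s3).
R accepts in {r3} and S accepts in {s0}; no reachable pair has both components accepting, so no string drives both machines to acceptance simultaneously and L(R) ∩ L(S) = ∅.
So no string is accepted by both, and the intersection is empty.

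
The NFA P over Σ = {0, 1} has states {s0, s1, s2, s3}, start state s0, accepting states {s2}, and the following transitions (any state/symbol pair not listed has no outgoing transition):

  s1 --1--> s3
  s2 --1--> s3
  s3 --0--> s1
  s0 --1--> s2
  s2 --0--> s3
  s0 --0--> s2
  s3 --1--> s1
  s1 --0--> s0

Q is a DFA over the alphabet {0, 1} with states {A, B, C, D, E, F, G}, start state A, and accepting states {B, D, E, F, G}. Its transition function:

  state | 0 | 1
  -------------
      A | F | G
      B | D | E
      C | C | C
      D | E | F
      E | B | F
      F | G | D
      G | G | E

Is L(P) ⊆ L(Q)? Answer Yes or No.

Exploring the product automaton P × Q from the start pair (s0, A), following both machines on each input symbol, reaches 20 state pairs: (s0, A), (s2, F), (s2, G), (s3, G), (s3, D), (s3, E), (s1, G), (s1, E), (s1, F), (s1, B), (s0, G), (s0, B), (s3, F), (s0, D), (s2, E), (s2, D), (s1, D), (s3, B), (s0, E), (s2, B).
P accepts in {s2} and Q accepts in {B, D, E, F, G}. The reachable pairs whose P-component is accepting are (s2, F), (s2, G), (s2, E), (s2, D), (s2, B); in each of them the Q-component is accepting too, so the product for L(P) \ L(Q) (P-component accepting, Q-component rejecting) has no reachable accepting pair and the difference is empty.
Hence every string in L(P) is also in L(Q).

Yes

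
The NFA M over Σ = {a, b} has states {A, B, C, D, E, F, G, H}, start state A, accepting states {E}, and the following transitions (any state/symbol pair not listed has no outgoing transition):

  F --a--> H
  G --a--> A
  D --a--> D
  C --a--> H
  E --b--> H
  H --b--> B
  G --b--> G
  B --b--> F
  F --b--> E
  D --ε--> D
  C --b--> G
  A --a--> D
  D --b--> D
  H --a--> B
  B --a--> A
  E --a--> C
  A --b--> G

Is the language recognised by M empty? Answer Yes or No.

Yes

The states reachable from the start state are {A, D, G}.
None of the accepting states {E} is reachable, so no string is accepted and L(M) = ∅.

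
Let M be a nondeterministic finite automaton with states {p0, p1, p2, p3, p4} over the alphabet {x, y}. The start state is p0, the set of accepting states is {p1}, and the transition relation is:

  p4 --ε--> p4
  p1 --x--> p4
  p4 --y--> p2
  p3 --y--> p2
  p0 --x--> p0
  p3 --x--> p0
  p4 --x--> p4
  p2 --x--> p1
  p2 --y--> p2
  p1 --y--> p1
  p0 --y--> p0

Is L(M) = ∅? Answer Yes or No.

The states reachable from the start state are {p0}.
None of the accepting states {p1} is reachable, so no string is accepted and L(M) = ∅.

Yes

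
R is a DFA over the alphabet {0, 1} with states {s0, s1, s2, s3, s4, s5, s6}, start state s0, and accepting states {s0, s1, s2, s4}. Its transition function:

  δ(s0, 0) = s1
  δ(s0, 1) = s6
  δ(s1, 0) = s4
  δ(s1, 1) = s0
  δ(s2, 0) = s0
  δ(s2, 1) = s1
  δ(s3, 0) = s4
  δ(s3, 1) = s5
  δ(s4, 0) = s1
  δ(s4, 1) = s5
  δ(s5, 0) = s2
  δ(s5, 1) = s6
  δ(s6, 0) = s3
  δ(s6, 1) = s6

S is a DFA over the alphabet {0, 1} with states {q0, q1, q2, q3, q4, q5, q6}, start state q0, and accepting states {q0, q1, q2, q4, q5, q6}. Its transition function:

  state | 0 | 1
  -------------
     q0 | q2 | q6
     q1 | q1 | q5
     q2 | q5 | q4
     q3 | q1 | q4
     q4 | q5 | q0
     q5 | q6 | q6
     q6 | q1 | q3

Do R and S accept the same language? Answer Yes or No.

No

The string 0001 is accepted by R but rejected by S.
So L(R) ≠ L(S).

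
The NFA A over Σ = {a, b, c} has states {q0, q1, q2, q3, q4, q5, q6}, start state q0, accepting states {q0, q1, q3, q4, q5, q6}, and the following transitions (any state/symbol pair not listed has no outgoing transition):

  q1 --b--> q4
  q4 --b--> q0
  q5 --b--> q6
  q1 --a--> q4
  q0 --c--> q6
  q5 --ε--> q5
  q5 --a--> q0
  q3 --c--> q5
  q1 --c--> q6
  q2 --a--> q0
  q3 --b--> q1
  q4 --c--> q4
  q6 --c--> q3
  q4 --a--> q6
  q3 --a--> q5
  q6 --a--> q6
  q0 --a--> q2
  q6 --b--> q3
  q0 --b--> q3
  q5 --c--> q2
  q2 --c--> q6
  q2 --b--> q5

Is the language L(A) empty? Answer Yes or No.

The empty string ε is accepted: the run q0 ends in the accepting state q0.
Since at least one string is accepted, L(A) is not empty.

No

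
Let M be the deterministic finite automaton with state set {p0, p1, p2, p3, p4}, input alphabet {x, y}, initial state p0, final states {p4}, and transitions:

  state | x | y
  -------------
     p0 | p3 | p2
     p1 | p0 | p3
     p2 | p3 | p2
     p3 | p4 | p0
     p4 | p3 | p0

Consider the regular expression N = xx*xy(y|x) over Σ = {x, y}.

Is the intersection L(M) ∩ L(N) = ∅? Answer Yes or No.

Yes

Converting the expression N to a DFA (subset construction, then merging equivalent states) gives the minimal DFA with states {n0, n1, n2, n3, n4, n5}, start state n0, accepting states {n5} and transitions n0: x→n1, y→n2; n1: x→n3, y→n2; n2: x→n2, y→n2; n3: x→n3, y→n4; n4: x→n5, y→n5; n5: x→n2, y→n2.
Exploring the product automaton M × N from the start pair (p0, n0), following both machines on each input symbol, reaches 11 state pairs: (p0, n0), (p3, n1), (p2, n2), (p4, n3), (p0, n2), (p3, n2), (p3, n3), (p0, n4), (p4, n2), (p3, n5), (p2, n5).
M accepts in {p4} and N accepts in {n5}; no reachable pair has both components accepting, so no string drives both machines to acceptance simultaneously and L(M) ∩ L(N) = ∅.
So no string is accepted by both, and the intersection is empty.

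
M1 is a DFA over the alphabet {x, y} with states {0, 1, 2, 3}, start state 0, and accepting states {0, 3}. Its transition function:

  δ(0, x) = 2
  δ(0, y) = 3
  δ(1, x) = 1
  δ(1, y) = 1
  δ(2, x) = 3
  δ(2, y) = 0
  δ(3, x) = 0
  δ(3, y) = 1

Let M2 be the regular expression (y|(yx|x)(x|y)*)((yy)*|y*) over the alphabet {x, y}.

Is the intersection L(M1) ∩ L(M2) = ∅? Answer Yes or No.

No

The string y is accepted by both M1 and M2.
Hence L(M1) ∩ L(M2) ≠ ∅.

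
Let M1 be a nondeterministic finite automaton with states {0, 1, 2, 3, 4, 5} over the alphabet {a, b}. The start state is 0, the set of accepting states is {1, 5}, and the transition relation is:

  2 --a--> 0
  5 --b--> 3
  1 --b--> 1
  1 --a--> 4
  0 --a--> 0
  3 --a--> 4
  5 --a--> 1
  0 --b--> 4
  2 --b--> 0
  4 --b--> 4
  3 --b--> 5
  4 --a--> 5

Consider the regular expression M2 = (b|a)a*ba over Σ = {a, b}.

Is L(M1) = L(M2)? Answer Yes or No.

The string ba is accepted by M1 but rejected by M2.
So L(M1) ≠ L(M2).

No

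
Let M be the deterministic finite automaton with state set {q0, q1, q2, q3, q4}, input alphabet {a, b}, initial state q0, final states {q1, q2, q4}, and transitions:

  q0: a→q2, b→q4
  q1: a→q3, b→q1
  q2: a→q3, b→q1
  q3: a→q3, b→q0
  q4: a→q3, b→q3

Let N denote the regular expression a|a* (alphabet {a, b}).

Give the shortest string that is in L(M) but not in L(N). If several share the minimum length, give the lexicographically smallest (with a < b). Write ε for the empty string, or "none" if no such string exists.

b

The string b is accepted by M but not by N.
No shorter string lies in the difference, and b is the lexicographically first length-1 string in L(M) \ L(N).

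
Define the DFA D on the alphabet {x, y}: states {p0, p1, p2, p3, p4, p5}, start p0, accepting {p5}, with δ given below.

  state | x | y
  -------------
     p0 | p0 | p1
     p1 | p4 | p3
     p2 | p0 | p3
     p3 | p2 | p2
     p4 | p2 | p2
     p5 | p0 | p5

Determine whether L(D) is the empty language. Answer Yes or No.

Yes

The states reachable from the start state are {p0, p1, p2, p3, p4}.
None of the accepting states {p5} is reachable, so no string is accepted and L(D) = ∅.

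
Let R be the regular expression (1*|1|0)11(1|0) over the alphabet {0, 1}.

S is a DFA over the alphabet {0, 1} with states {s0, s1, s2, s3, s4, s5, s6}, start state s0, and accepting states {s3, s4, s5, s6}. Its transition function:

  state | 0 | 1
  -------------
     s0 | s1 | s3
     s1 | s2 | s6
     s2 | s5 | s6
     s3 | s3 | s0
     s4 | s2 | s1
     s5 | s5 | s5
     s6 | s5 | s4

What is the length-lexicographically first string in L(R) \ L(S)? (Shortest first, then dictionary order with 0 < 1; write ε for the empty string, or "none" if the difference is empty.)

110

The string 110 is accepted by R but not by S.
No shorter string lies in the difference, and 110 is the lexicographically first length-3 string in L(R) \ L(S).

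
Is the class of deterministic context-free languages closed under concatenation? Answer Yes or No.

Take L₁ = {ε, c} (finite, hence regular and DCFL) and L₂ = {c aⁿbⁿ : n≥0} ∪ {cc aⁿb²ⁿ : n≥0} (a DCFL: the number of leading c's tells the DPDA whether to pop one stack symbol per b or per two b's). Then L₁L₂ ∩ cca⁺b* = {cc aⁿbⁿ : n≥1} ∪ {cc aⁿb²ⁿ : n≥1}. If L₁L₂ were a DCFL, so would be this intersection with a regular set, and a DPDA for it started from its configuration after reading cc would accept {aⁿbⁿ : n≥1} ∪ {aⁿb²ⁿ : n≥1}, which no deterministic PDA accepts (a DPDA for it would have a single run on aⁿb²ⁿ, accepting after the prefix aⁿbⁿ and accepting again after n more b's; an ordinary PDA that simulates it on a's and b's and, at any moment when it is accepting, may switch to reading only a fresh letter d while feeding each d to the simulation as a b, would accept aⁱbʲdᵏ (k≥1) exactly when both aⁱbʲ and aⁱbʲ⁺ᵏ are in the language, i.e. its language intersected with the regular set a*b*d⁺ would be exactly {aⁿbⁿdⁿ : n≥1} — impossible, since context-free languages are closed under intersection with regular sets and {aⁿbⁿdⁿ} is not context-free). Hence L₁L₂ is not a DCFL.

No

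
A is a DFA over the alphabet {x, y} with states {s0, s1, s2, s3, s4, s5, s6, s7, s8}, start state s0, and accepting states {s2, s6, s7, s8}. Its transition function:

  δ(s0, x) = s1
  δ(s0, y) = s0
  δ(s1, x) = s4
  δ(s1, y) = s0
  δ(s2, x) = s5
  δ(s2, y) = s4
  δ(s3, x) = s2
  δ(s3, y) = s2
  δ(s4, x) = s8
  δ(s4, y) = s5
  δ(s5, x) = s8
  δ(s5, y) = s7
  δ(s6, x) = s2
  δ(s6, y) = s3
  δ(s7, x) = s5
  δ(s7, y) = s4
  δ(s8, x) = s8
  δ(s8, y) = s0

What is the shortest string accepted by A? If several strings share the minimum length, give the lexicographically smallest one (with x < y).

A breadth-first search from s0 reaches an accepting state first via the path s0 → s1 → s4 → s8 on input xxx.
No string of length < 3 is accepted (BFS exhausts all shorter strings without reaching an accepting state), and xxx is the lexicographically least accepting string of length 3.

xxx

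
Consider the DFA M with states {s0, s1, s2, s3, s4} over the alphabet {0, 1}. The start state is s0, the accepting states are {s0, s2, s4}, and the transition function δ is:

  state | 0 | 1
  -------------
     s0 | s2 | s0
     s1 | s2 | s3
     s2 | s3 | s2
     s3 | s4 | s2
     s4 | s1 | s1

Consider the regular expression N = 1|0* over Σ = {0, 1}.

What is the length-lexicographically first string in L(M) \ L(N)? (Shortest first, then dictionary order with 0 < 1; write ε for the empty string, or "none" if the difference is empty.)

The string 01 is accepted by M but not by N.
No shorter string lies in the difference, and 01 is the lexicographically first length-2 string in L(M) \ L(N).

01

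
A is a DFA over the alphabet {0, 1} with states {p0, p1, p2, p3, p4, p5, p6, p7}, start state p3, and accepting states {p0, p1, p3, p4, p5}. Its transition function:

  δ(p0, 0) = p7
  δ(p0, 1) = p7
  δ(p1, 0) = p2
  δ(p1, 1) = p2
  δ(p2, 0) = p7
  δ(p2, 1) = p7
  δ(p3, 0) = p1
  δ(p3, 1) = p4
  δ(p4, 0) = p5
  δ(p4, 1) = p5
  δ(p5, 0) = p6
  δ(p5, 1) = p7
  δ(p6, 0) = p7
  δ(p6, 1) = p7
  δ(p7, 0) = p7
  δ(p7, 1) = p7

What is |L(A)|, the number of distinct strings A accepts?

5

The useful subgraph on states {p1, p3, p4, p5} is acyclic, so L(A) is finite; the longest accepting path visits 3 useful states, giving maximum string length 2.
Counting accepting paths from p3 by length: 1 of length 0, 2 of length 1, 2 of length 2. Total 5.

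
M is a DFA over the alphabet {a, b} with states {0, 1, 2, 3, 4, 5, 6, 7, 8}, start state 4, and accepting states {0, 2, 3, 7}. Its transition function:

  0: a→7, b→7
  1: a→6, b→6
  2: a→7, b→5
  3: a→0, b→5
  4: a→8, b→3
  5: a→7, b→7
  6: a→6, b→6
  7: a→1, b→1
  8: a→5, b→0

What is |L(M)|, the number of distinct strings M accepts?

11

The useful subgraph on states {0, 3, 4, 5, 7, 8} is acyclic, so L(M) is finite; the longest accepting path visits 4 useful states, giving maximum string length 3.
Counting accepting paths from 4 by length: 1 of length 1, 2 of length 2, 8 of length 3. Total 11.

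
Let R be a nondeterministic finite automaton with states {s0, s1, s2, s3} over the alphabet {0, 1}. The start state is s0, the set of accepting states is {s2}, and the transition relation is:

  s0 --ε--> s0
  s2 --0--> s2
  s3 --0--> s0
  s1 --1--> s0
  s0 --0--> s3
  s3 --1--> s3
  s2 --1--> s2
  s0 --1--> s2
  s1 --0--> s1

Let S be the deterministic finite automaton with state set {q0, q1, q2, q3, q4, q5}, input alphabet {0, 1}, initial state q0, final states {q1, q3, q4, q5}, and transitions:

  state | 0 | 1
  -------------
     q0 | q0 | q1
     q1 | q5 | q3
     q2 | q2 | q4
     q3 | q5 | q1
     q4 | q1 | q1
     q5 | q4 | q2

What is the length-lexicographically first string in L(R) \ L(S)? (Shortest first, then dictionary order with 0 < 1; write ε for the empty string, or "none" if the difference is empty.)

101

The string 101 is accepted by R but not by S.
No shorter string lies in the difference, and 101 is the lexicographically first length-3 string in L(R) \ L(S).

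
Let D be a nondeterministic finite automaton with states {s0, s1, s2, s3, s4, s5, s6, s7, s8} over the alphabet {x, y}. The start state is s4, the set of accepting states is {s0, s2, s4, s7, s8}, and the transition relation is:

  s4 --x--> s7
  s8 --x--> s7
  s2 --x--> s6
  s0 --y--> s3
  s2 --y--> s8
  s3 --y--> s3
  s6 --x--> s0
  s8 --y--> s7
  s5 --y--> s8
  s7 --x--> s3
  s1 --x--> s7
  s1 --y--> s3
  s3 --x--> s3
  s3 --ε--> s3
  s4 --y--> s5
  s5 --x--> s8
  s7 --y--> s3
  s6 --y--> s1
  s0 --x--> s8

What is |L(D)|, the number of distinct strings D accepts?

The useful subgraph on states {s4, s5, s7, s8} is acyclic, so L(D) is finite; the longest accepting path visits 4 useful states, giving maximum string length 3.
Counting accepting paths from s4 by length: 1 of length 0, 1 of length 1, 2 of length 2, 4 of length 3. Total 8.

8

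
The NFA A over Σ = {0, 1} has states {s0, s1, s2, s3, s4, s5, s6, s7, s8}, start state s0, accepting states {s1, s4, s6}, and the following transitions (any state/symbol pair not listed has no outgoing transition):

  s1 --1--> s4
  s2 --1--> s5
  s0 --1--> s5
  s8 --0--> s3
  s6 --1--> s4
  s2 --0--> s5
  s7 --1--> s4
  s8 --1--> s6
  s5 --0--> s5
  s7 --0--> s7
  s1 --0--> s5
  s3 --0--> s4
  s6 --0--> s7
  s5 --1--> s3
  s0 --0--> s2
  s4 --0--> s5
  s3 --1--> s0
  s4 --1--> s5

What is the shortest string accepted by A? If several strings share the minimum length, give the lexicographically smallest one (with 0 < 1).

110

A breadth-first search from s0 reaches an accepting state first via the path s0 → s5 → s3 → s4 on input 110.
No string of length < 3 is accepted (BFS exhausts all shorter strings without reaching an accepting state), and 110 is the lexicographically least accepting string of length 3.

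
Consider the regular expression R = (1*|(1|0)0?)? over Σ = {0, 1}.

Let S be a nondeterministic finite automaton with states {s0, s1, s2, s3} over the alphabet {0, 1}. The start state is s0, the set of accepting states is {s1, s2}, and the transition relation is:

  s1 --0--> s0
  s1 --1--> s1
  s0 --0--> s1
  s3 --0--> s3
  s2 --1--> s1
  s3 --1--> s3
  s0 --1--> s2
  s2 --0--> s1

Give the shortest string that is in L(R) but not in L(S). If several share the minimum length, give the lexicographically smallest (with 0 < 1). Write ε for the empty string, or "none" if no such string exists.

ε

The empty string ε is accepted by R but not by S.
Since ε is the unique shortest string, it is the required witness.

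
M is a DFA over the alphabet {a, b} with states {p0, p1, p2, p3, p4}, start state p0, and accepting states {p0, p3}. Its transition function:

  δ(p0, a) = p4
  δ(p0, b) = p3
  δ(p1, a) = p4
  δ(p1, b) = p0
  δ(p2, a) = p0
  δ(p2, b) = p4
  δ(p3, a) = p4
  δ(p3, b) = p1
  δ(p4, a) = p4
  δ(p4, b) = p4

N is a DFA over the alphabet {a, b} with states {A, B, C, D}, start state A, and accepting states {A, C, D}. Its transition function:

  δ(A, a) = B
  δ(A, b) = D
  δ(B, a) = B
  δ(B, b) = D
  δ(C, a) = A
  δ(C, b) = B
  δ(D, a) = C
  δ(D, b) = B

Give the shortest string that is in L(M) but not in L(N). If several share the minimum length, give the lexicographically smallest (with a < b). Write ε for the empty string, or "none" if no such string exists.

The string bbbb is accepted by M but not by N.
No shorter string lies in the difference, and bbbb is the lexicographically first length-4 string in L(M) \ L(N).

bbbb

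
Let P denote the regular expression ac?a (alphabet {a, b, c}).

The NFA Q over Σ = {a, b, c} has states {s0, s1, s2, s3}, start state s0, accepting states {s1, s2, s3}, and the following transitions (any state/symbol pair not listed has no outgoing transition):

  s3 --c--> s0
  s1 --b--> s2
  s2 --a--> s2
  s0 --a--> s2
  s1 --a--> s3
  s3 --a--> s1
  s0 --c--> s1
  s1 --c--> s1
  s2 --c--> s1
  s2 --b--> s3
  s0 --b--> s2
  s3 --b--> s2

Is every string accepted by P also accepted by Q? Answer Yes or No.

Yes

Converting the expression P to a DFA (subset construction, then merging equivalent states) gives the minimal DFA with states {p0, p1, p2, p3, p4}, start state p0, accepting states {p3} and transitions p0: a→p1, b→p2, c→p2; p1: a→p3, b→p2, c→p4; p2: a→p2, b→p2, c→p2; p3: a→p2, b→p2, c→p2; p4: a→p3, b→p2, c→p2.
Exploring the product automaton P × Q from the start pair (p0, s0), following both machines on each input symbol, reaches 9 state pairs: (p0, s0), (p1, s2), (p2, s2), (p2, s1), (p3, s2), (p2, s3), (p4, s1), (p2, s0), (p3, s3).
P accepts in {p3} and Q accepts in {s1, s2, s3}. The reachable pairs whose P-component is accepting are (p3, s2), (p3, s3); in each of them the Q-component is accepting too, so the product for L(P) \ L(Q) (P-component accepting, Q-component rejecting) has no reachable accepting pair and the difference is empty.
Hence every string in L(P) is also in L(Q).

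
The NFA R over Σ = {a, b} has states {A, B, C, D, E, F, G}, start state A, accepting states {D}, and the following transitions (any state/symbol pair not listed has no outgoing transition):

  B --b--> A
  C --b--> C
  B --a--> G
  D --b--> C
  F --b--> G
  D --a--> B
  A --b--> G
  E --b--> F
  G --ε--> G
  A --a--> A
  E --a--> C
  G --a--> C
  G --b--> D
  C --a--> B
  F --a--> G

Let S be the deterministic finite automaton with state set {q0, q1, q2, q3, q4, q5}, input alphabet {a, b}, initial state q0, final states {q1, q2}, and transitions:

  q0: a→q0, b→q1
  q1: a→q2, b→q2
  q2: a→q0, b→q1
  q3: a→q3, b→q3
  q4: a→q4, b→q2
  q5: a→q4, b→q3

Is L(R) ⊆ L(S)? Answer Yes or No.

Exploring the product automaton R × S from the start pair (A, q0), following both machines on each input symbol, reaches 13 state pairs: (A, q0), (G, q1), (C, q2), (D, q2), (B, q0), (C, q1), (G, q0), (A, q1), (B, q2), (C, q0), (D, q1), (A, q2), (G, q2).
R accepts in {D} and S accepts in {q1, q2}. The reachable pairs whose R-component is accepting are (D, q2), (D, q1); in each of them the S-component is accepting too, so the product for L(R) \ L(S) (R-component accepting, S-component rejecting) has no reachable accepting pair and the difference is empty.
Hence every string in L(R) is also in L(S).

Yes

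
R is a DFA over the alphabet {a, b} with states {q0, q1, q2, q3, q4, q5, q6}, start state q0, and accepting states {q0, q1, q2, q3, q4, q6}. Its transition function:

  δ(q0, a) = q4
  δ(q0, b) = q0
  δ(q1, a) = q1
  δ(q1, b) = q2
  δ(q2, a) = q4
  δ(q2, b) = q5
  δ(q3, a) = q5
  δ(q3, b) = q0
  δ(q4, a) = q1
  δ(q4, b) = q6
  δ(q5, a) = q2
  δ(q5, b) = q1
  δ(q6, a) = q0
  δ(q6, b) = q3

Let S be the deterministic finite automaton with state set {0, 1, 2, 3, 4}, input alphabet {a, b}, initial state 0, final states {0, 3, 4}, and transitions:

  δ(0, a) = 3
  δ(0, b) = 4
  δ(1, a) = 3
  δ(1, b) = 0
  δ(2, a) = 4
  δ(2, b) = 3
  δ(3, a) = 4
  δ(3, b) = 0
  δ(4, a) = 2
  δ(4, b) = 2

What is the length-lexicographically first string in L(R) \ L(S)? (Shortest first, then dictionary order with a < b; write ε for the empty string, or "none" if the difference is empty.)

The string ba is accepted by R but not by S.
No shorter string lies in the difference, and ba is the lexicographically first length-2 string in L(R) \ L(S).

ba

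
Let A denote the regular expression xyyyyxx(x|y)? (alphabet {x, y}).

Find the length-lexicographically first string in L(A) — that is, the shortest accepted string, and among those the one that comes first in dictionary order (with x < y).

xyyyyxx

By inspection of the expression, no string of length less than 7 matches, and xyyyyxx is the lexicographically first match of length 7.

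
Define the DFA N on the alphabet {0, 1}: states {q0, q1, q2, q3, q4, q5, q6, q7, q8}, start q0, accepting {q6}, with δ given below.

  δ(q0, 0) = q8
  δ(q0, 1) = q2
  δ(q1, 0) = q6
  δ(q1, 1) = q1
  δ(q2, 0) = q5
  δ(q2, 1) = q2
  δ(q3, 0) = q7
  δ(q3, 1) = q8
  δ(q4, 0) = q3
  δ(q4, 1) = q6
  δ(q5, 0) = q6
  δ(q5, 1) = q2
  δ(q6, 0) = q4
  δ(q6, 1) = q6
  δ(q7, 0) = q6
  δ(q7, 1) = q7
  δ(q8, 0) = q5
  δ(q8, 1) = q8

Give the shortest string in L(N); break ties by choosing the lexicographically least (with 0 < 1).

000

A breadth-first search from q0 reaches an accepting state first via the path q0 → q8 → q5 → q6 on input 000.
No string of length < 3 is accepted (BFS exhausts all shorter strings without reaching an accepting state), and 000 is the lexicographically least accepting string of length 3.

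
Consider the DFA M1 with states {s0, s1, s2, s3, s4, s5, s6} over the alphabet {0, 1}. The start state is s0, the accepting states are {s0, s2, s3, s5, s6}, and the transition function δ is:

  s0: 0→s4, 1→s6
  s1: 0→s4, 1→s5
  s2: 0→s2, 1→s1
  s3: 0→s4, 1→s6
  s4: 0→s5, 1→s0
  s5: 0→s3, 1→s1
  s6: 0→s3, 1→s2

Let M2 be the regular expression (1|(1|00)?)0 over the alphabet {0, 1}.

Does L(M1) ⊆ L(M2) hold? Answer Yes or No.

No

The empty string ε is in L(M1) but not in L(M2).
So L(M1) ⊄ L(M2).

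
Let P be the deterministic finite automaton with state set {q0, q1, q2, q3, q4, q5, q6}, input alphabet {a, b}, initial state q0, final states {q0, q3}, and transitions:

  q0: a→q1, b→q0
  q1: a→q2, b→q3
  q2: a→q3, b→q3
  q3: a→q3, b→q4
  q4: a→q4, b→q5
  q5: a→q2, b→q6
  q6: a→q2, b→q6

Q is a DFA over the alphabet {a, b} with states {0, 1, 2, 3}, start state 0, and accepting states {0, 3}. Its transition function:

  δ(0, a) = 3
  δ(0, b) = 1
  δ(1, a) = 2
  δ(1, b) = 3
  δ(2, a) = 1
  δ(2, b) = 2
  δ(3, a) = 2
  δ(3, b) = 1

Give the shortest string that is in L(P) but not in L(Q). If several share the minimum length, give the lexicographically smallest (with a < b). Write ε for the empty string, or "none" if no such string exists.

b

The string b is accepted by P but not by Q.
No shorter string lies in the difference, and b is the lexicographically first length-1 string in L(P) \ L(Q).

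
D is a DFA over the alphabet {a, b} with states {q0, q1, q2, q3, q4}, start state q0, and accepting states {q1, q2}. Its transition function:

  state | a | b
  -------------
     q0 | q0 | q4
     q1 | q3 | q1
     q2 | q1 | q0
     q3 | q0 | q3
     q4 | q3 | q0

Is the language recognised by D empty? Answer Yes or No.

The states reachable from the start state are {q0, q3, q4}.
None of the accepting states {q1, q2} is reachable, so no string is accepted and L(D) = ∅.

Yes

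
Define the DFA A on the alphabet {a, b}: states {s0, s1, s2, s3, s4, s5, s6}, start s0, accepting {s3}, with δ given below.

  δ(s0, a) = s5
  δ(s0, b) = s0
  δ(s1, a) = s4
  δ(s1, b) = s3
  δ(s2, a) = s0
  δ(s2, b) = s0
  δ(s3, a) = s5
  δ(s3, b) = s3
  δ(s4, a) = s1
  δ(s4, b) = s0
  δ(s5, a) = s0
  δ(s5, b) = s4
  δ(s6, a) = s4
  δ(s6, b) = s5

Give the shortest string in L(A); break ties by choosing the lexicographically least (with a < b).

A breadth-first search from s0 reaches an accepting state first via the path s0 → s5 → s4 → s1 → s3 on input abab.
No string of length < 4 is accepted (BFS exhausts all shorter strings without reaching an accepting state), and abab is the lexicographically least accepting string of length 4.

abab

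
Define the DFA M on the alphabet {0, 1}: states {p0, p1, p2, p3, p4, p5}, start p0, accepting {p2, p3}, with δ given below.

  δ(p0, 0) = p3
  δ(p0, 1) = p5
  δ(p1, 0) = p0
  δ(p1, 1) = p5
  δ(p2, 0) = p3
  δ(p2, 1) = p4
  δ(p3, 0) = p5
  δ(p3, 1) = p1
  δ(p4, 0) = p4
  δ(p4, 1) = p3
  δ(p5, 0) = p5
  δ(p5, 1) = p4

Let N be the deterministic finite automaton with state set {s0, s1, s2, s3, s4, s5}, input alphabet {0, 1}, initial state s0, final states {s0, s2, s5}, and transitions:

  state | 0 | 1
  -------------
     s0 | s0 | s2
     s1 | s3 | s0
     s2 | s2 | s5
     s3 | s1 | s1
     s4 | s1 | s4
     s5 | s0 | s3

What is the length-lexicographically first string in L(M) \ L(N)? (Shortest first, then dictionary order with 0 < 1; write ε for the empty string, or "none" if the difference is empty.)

111

The string 111 is accepted by M but not by N.
No shorter string lies in the difference, and 111 is the lexicographically first length-3 string in L(M) \ L(N).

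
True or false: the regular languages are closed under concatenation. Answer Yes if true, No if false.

Yes

If R₁ and R₂ are regular expressions for the two languages then R₁R₂ denotes L₁L₂; on automata, add ε-moves from every accepting state of an NFA for L₁ to the start state of an NFA for L₂ and keep only the second machine's accepting states.
So the regular languages are closed under concatenation.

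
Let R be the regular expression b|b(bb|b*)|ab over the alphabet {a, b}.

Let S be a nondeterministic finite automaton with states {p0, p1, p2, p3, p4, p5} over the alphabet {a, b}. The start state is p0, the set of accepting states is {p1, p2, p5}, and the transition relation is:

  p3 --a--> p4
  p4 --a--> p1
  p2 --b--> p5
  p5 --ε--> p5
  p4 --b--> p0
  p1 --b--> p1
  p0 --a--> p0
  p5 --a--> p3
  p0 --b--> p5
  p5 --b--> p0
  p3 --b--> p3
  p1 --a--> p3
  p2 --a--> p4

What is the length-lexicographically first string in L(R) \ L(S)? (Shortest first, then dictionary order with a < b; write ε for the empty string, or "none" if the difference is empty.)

The string bb is accepted by R but not by S.
No shorter string lies in the difference, and bb is the lexicographically first length-2 string in L(R) \ L(S).

bb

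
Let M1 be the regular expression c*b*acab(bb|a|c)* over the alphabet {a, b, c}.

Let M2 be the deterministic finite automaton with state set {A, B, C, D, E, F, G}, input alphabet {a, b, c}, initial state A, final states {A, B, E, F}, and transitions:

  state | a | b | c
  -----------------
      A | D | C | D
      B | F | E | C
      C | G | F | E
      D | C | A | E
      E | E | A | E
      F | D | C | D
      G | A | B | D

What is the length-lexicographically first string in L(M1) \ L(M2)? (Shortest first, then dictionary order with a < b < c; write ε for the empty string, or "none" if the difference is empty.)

acaba

The string acaba is accepted by M1 but not by M2.
No shorter string lies in the difference, and acaba is the lexicographically first length-5 string in L(M1) \ L(M2).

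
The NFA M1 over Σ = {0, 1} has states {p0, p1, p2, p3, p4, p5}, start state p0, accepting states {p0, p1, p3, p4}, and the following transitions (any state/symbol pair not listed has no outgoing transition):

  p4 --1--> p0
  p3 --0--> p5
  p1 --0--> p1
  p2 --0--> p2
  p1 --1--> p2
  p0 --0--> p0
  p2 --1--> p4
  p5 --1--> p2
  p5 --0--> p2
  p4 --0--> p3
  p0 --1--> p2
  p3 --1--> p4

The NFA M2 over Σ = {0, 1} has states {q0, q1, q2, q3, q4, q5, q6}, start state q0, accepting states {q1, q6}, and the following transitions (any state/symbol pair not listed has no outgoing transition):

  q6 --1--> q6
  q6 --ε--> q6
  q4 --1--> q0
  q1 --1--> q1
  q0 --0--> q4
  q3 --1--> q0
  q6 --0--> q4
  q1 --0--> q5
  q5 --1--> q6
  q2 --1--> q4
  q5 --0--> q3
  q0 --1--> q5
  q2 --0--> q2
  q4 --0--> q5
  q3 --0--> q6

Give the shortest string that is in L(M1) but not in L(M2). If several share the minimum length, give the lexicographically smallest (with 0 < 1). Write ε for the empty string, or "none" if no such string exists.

The empty string ε is accepted by M1 but not by M2.
Since ε is the unique shortest string, it is the required witness.

ε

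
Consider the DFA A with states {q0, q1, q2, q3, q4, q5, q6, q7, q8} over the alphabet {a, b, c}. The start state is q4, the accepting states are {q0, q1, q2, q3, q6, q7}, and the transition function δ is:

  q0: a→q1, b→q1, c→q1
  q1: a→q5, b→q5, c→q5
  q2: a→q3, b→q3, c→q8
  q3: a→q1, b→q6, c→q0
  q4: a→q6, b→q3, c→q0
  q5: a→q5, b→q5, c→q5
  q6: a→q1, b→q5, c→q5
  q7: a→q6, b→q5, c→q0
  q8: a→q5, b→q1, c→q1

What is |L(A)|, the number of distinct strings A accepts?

14

The useful subgraph on states {q0, q1, q3, q4, q6} is acyclic, so L(A) is finite; the longest accepting path visits 4 useful states, giving maximum string length 3.
Counting accepting paths from q4 by length: 3 of length 1, 7 of length 2, 4 of length 3. Total 14.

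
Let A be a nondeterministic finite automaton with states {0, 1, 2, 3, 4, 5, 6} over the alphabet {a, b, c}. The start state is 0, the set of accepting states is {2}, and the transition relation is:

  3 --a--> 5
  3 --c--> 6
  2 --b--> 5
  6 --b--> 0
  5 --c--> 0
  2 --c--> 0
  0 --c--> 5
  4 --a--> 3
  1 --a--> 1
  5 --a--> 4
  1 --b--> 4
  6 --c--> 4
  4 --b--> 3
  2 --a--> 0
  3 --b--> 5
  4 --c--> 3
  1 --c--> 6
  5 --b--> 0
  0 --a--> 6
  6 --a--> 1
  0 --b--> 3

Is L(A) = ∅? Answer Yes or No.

The states reachable from the start state are {0, 1, 3, 4, 5, 6}.
None of the accepting states {2} is reachable, so no string is accepted and L(A) = ∅.

Yes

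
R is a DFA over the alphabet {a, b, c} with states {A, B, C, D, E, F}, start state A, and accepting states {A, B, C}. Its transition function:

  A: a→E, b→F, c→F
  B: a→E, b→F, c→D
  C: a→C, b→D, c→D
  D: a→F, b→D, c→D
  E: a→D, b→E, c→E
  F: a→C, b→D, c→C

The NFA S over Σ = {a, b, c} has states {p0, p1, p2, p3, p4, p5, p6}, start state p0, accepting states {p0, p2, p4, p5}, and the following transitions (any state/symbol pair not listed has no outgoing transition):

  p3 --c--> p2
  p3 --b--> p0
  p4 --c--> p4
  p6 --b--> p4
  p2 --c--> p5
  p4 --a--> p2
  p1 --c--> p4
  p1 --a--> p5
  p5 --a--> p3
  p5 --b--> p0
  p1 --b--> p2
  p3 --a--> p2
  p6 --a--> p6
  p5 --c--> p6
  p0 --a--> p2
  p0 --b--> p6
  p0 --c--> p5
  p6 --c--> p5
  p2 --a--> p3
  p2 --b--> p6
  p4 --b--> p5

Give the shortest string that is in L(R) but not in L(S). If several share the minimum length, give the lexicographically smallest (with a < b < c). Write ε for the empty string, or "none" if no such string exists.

The string ba is accepted by R but not by S.
No shorter string lies in the difference, and ba is the lexicographically first length-2 string in L(R) \ L(S).

ba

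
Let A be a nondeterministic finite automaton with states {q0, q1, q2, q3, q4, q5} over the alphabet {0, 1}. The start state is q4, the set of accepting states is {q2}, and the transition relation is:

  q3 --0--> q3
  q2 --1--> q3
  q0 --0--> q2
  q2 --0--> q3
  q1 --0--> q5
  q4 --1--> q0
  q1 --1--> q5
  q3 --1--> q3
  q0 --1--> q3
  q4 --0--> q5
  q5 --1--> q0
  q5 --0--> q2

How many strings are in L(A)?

The useful subgraph on states {q0, q2, q4, q5} is acyclic, so L(A) is finite; the longest accepting path visits 4 useful states, giving maximum string length 3.
Counting accepting paths from q4 by length: 2 of length 2, 1 of length 3. Total 3.

3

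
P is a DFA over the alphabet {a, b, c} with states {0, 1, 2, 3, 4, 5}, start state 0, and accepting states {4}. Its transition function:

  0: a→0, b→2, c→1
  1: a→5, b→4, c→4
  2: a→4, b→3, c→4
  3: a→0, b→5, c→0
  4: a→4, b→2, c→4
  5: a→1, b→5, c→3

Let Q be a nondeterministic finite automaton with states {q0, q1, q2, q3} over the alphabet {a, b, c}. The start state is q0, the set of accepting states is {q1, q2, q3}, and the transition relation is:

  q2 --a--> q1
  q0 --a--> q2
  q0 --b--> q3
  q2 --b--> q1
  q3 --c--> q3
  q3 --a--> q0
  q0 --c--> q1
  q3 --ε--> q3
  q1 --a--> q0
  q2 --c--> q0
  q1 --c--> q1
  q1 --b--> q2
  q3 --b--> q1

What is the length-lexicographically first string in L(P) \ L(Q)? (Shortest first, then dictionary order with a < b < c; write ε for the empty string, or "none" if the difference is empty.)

ba

The string ba is accepted by P but not by Q.
No shorter string lies in the difference, and ba is the lexicographically first length-2 string in L(P) \ L(Q).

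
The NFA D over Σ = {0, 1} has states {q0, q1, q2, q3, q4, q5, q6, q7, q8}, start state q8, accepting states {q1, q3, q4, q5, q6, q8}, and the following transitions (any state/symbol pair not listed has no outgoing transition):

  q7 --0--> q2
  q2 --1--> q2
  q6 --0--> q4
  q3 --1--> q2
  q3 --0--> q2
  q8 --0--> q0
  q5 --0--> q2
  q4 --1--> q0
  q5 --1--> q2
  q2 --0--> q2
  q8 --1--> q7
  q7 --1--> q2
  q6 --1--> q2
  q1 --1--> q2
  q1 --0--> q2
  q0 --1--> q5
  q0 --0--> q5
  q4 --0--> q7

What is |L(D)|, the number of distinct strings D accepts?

3

The useful subgraph on states {q0, q5, q8} is acyclic, so L(D) is finite; the longest accepting path visits 3 useful states, giving maximum string length 2.
Counting accepting paths from q8 by length: 1 of length 0, 2 of length 2. Total 3.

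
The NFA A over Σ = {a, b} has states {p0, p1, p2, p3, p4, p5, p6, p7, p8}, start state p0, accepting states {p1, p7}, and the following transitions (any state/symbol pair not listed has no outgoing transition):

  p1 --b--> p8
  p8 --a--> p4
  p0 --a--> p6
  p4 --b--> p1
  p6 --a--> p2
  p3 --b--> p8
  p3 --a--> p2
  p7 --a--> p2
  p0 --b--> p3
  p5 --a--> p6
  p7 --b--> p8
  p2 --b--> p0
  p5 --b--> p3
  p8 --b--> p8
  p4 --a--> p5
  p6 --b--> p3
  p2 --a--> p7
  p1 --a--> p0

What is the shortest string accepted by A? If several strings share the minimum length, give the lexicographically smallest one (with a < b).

aaa

A breadth-first search from p0 reaches an accepting state first via the path p0 → p6 → p2 → p7 on input aaa.
No string of length < 3 is accepted (BFS exhausts all shorter strings without reaching an accepting state), and aaa is the lexicographically least accepting string of length 3.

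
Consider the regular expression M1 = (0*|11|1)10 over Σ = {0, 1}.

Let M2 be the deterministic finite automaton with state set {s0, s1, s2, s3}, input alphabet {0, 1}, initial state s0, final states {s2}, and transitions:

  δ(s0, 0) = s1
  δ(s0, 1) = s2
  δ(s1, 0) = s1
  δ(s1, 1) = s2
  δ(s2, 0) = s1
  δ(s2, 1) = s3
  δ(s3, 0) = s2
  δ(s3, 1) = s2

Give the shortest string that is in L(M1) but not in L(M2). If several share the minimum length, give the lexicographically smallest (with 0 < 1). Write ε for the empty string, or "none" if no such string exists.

The string 10 is accepted by M1 but not by M2.
No shorter string lies in the difference, and 10 is the lexicographically first length-2 string in L(M1) \ L(M2).

10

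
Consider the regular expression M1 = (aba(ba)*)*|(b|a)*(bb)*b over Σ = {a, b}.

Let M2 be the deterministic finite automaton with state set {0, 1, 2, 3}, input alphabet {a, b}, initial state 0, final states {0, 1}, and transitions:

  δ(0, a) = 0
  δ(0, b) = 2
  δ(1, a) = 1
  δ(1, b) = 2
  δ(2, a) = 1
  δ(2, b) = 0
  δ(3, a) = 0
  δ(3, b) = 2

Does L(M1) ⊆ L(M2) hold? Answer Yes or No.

No

The string b is in L(M1) but not in L(M2).
So L(M1) ⊄ L(M2).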